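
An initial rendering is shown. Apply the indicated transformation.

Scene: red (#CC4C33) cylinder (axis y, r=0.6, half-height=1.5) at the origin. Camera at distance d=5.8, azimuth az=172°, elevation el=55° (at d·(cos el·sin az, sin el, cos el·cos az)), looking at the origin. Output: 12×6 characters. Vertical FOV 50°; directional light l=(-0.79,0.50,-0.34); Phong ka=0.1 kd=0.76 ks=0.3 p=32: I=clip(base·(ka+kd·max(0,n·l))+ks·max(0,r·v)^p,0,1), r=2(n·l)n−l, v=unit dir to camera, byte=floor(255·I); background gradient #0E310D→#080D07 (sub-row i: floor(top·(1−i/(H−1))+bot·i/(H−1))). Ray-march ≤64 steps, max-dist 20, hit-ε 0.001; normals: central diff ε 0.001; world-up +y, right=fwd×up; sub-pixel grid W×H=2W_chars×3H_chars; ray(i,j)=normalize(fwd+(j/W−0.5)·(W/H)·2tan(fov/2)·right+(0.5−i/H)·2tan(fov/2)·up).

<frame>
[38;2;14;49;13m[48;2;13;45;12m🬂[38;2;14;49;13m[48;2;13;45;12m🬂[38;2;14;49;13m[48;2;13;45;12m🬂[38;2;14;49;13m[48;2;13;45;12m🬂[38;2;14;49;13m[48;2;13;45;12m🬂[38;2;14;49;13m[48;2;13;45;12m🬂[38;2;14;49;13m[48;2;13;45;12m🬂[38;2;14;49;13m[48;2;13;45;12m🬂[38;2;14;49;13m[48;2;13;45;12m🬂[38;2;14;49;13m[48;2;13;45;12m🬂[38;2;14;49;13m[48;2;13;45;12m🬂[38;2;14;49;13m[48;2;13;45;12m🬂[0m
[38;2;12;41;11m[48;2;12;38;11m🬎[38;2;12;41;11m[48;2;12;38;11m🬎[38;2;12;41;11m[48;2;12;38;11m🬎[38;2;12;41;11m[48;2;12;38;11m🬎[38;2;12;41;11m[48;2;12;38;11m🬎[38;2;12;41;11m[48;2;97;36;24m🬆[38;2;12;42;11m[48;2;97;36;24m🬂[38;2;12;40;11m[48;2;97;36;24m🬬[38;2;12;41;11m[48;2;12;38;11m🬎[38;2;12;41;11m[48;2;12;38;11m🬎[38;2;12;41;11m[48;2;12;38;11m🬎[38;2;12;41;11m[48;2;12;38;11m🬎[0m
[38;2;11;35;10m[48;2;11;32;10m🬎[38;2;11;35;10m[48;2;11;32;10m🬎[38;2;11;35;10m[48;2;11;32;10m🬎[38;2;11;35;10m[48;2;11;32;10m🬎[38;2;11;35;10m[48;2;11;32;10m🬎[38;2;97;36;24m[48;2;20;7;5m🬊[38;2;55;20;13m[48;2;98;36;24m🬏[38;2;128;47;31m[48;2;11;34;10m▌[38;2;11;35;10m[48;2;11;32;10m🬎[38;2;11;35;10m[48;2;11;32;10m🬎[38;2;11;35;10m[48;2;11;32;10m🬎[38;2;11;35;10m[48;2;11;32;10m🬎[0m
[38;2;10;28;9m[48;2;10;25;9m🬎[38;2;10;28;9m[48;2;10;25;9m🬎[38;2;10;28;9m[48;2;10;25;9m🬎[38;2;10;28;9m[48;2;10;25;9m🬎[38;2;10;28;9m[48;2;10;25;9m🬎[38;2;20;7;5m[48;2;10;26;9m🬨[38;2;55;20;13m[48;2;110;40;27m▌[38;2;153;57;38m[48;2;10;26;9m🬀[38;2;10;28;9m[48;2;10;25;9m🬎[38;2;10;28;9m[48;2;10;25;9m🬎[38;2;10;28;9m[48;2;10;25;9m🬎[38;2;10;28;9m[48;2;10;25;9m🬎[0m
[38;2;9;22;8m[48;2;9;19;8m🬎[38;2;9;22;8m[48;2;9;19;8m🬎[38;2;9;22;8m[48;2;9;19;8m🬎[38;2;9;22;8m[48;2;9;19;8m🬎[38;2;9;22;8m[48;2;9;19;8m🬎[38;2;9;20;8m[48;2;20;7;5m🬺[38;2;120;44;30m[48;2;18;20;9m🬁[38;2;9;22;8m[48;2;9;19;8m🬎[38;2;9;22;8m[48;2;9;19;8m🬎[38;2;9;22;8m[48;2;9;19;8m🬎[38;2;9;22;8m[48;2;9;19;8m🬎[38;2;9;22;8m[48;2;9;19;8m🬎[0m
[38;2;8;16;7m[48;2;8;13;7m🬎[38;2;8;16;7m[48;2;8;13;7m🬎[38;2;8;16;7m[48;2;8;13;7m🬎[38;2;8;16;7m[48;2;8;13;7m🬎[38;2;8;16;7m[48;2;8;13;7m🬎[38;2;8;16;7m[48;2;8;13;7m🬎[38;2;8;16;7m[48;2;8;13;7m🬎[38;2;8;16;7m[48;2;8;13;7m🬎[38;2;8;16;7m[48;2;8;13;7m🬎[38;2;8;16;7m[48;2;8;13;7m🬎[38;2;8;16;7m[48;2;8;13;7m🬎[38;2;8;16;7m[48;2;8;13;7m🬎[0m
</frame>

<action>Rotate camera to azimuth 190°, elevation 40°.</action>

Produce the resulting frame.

<frame>
[38;2;14;49;13m[48;2;13;45;12m🬂[38;2;14;49;13m[48;2;13;45;12m🬂[38;2;14;49;13m[48;2;13;45;12m🬂[38;2;14;49;13m[48;2;13;45;12m🬂[38;2;14;49;13m[48;2;13;45;12m🬂[38;2;14;49;13m[48;2;13;45;12m🬂[38;2;14;49;13m[48;2;13;45;12m🬂[38;2;14;49;13m[48;2;13;45;12m🬂[38;2;14;49;13m[48;2;13;45;12m🬂[38;2;14;49;13m[48;2;13;45;12m🬂[38;2;14;49;13m[48;2;13;45;12m🬂[38;2;14;49;13m[48;2;13;45;12m🬂[0m
[38;2;12;41;11m[48;2;12;38;11m🬎[38;2;12;41;11m[48;2;12;38;11m🬎[38;2;12;41;11m[48;2;12;38;11m🬎[38;2;12;41;11m[48;2;12;38;11m🬎[38;2;12;41;11m[48;2;12;38;11m🬎[38;2;12;42;11m[48;2;97;36;24m🬂[38;2;12;42;11m[48;2;97;36;24m🬂[38;2;12;40;11m[48;2;97;36;24m🬨[38;2;12;41;11m[48;2;12;38;11m🬎[38;2;12;41;11m[48;2;12;38;11m🬎[38;2;12;41;11m[48;2;12;38;11m🬎[38;2;12;41;11m[48;2;12;38;11m🬎[0m
[38;2;11;35;10m[48;2;11;32;10m🬎[38;2;11;35;10m[48;2;11;32;10m🬎[38;2;11;35;10m[48;2;11;32;10m🬎[38;2;11;35;10m[48;2;11;32;10m🬎[38;2;11;35;10m[48;2;11;32;10m🬎[38;2;20;7;5m[48;2;41;15;10m▌[38;2;93;34;23m[48;2;132;48;32m▌[38;2;152;56;38m[48;2;11;34;10m▌[38;2;11;35;10m[48;2;11;32;10m🬎[38;2;11;35;10m[48;2;11;32;10m🬎[38;2;11;35;10m[48;2;11;32;10m🬎[38;2;11;35;10m[48;2;11;32;10m🬎[0m
[38;2;10;28;9m[48;2;10;25;9m🬎[38;2;10;28;9m[48;2;10;25;9m🬎[38;2;10;28;9m[48;2;10;25;9m🬎[38;2;10;28;9m[48;2;10;25;9m🬎[38;2;10;28;9m[48;2;10;25;9m🬎[38;2;30;10;7m[48;2;10;26;9m🬨[38;2;93;34;23m[48;2;136;50;33m▌[38;2;147;54;36m[48;2;10;26;9m🬀[38;2;10;28;9m[48;2;10;25;9m🬎[38;2;10;28;9m[48;2;10;25;9m🬎[38;2;10;28;9m[48;2;10;25;9m🬎[38;2;10;28;9m[48;2;10;25;9m🬎[0m
[38;2;9;22;8m[48;2;9;19;8m🬎[38;2;9;22;8m[48;2;9;19;8m🬎[38;2;9;22;8m[48;2;9;19;8m🬎[38;2;9;22;8m[48;2;9;19;8m🬎[38;2;9;22;8m[48;2;9;19;8m🬎[38;2;9;20;8m[48;2;24;8;5m🬲[38;2;116;43;29m[48;2;9;19;8m🬎[38;2;9;22;8m[48;2;9;19;8m🬎[38;2;9;22;8m[48;2;9;19;8m🬎[38;2;9;22;8m[48;2;9;19;8m🬎[38;2;9;22;8m[48;2;9;19;8m🬎[38;2;9;22;8m[48;2;9;19;8m🬎[0m
[38;2;8;16;7m[48;2;8;13;7m🬎[38;2;8;16;7m[48;2;8;13;7m🬎[38;2;8;16;7m[48;2;8;13;7m🬎[38;2;8;16;7m[48;2;8;13;7m🬎[38;2;8;16;7m[48;2;8;13;7m🬎[38;2;8;16;7m[48;2;8;13;7m🬎[38;2;8;16;7m[48;2;8;13;7m🬎[38;2;8;16;7m[48;2;8;13;7m🬎[38;2;8;16;7m[48;2;8;13;7m🬎[38;2;8;16;7m[48;2;8;13;7m🬎[38;2;8;16;7m[48;2;8;13;7m🬎[38;2;8;16;7m[48;2;8;13;7m🬎[0m
</frame>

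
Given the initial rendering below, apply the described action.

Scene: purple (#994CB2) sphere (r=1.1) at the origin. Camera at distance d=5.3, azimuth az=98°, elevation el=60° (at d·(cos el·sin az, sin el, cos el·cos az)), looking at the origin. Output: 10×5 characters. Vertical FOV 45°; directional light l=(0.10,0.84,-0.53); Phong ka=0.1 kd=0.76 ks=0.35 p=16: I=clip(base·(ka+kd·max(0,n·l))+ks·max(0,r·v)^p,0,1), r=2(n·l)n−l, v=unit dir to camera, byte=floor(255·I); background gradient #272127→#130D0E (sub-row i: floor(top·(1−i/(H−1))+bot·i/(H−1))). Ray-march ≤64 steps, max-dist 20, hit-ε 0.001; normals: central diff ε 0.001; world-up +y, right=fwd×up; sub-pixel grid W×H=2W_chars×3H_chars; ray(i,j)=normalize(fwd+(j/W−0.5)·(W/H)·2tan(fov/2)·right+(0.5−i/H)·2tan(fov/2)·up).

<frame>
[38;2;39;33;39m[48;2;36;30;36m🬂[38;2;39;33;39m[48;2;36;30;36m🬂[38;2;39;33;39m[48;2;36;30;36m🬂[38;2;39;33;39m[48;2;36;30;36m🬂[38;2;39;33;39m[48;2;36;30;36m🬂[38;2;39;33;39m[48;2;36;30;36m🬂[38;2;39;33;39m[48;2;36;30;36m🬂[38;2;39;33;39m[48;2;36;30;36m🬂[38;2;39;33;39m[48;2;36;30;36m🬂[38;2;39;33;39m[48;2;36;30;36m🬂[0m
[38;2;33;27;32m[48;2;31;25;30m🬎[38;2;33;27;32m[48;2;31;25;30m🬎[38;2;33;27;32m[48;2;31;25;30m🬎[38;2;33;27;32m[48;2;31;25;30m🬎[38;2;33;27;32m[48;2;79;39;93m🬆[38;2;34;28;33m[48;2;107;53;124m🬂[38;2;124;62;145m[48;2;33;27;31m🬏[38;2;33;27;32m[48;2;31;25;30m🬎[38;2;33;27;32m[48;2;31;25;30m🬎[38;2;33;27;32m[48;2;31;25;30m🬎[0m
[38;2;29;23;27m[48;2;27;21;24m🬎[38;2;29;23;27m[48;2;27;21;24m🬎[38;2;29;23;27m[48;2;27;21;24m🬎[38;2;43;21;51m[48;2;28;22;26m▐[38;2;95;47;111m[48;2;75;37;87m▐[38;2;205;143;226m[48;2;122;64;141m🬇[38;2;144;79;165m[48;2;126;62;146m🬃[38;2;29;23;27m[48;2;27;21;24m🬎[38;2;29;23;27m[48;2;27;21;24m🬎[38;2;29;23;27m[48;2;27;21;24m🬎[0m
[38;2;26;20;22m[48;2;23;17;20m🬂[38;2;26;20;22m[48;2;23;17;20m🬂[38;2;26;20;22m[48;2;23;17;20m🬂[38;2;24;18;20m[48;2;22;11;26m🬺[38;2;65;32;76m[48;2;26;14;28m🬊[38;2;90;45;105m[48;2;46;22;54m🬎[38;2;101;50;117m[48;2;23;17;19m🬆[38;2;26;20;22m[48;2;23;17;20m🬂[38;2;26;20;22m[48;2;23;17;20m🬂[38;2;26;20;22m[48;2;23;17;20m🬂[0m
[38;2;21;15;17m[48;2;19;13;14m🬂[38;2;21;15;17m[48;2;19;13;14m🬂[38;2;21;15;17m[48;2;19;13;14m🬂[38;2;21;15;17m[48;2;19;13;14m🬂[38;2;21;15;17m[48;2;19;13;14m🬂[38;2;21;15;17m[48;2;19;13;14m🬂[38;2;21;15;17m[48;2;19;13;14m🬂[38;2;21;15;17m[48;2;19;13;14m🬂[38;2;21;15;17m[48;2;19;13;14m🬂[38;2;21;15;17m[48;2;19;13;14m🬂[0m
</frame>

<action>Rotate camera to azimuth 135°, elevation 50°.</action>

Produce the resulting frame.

<frame>
[38;2;39;33;39m[48;2;36;30;36m🬂[38;2;39;33;39m[48;2;36;30;36m🬂[38;2;39;33;39m[48;2;36;30;36m🬂[38;2;39;33;39m[48;2;36;30;36m🬂[38;2;39;33;39m[48;2;36;30;36m🬂[38;2;39;33;39m[48;2;36;30;36m🬂[38;2;39;33;39m[48;2;36;30;36m🬂[38;2;39;33;39m[48;2;36;30;36m🬂[38;2;39;33;39m[48;2;36;30;36m🬂[38;2;39;33;39m[48;2;36;30;36m🬂[0m
[38;2;33;27;32m[48;2;31;25;30m🬎[38;2;33;27;32m[48;2;31;25;30m🬎[38;2;33;27;32m[48;2;31;25;30m🬎[38;2;33;27;32m[48;2;31;25;30m🬎[38;2;33;27;32m[48;2;90;44;105m🬆[38;2;34;28;33m[48;2;108;53;125m🬂[38;2;118;58;137m[48;2;33;27;31m🬏[38;2;33;27;32m[48;2;31;25;30m🬎[38;2;33;27;32m[48;2;31;25;30m🬎[38;2;33;27;32m[48;2;31;25;30m🬎[0m
[38;2;29;23;27m[48;2;27;21;24m🬎[38;2;29;23;27m[48;2;27;21;24m🬎[38;2;29;23;27m[48;2;27;21;24m🬎[38;2;68;34;80m[48;2;28;22;26m▐[38;2;113;56;131m[48;2;96;47;112m▐[38;2;180;116;202m[48;2;132;69;153m🬋[38;2;128;63;148m[48;2;117;57;136m▌[38;2;29;23;27m[48;2;27;21;24m🬎[38;2;29;23;27m[48;2;27;21;24m🬎[38;2;29;23;27m[48;2;27;21;24m🬎[0m
[38;2;26;20;22m[48;2;23;17;20m🬂[38;2;26;20;22m[48;2;23;17;20m🬂[38;2;26;20;22m[48;2;23;17;20m🬂[38;2;51;25;59m[48;2;24;18;20m🬁[38;2;87;43;101m[48;2;41;22;45m🬊[38;2;103;51;120m[48;2;58;28;67m🬎[38;2;101;50;118m[48;2;23;17;19m🬆[38;2;26;20;22m[48;2;23;17;20m🬂[38;2;26;20;22m[48;2;23;17;20m🬂[38;2;26;20;22m[48;2;23;17;20m🬂[0m
[38;2;21;15;17m[48;2;19;13;14m🬂[38;2;21;15;17m[48;2;19;13;14m🬂[38;2;21;15;17m[48;2;19;13;14m🬂[38;2;21;15;17m[48;2;19;13;14m🬂[38;2;21;15;17m[48;2;19;13;14m🬂[38;2;21;15;17m[48;2;19;13;14m🬂[38;2;21;15;17m[48;2;19;13;14m🬂[38;2;21;15;17m[48;2;19;13;14m🬂[38;2;21;15;17m[48;2;19;13;14m🬂[38;2;21;15;17m[48;2;19;13;14m🬂[0m
</frame>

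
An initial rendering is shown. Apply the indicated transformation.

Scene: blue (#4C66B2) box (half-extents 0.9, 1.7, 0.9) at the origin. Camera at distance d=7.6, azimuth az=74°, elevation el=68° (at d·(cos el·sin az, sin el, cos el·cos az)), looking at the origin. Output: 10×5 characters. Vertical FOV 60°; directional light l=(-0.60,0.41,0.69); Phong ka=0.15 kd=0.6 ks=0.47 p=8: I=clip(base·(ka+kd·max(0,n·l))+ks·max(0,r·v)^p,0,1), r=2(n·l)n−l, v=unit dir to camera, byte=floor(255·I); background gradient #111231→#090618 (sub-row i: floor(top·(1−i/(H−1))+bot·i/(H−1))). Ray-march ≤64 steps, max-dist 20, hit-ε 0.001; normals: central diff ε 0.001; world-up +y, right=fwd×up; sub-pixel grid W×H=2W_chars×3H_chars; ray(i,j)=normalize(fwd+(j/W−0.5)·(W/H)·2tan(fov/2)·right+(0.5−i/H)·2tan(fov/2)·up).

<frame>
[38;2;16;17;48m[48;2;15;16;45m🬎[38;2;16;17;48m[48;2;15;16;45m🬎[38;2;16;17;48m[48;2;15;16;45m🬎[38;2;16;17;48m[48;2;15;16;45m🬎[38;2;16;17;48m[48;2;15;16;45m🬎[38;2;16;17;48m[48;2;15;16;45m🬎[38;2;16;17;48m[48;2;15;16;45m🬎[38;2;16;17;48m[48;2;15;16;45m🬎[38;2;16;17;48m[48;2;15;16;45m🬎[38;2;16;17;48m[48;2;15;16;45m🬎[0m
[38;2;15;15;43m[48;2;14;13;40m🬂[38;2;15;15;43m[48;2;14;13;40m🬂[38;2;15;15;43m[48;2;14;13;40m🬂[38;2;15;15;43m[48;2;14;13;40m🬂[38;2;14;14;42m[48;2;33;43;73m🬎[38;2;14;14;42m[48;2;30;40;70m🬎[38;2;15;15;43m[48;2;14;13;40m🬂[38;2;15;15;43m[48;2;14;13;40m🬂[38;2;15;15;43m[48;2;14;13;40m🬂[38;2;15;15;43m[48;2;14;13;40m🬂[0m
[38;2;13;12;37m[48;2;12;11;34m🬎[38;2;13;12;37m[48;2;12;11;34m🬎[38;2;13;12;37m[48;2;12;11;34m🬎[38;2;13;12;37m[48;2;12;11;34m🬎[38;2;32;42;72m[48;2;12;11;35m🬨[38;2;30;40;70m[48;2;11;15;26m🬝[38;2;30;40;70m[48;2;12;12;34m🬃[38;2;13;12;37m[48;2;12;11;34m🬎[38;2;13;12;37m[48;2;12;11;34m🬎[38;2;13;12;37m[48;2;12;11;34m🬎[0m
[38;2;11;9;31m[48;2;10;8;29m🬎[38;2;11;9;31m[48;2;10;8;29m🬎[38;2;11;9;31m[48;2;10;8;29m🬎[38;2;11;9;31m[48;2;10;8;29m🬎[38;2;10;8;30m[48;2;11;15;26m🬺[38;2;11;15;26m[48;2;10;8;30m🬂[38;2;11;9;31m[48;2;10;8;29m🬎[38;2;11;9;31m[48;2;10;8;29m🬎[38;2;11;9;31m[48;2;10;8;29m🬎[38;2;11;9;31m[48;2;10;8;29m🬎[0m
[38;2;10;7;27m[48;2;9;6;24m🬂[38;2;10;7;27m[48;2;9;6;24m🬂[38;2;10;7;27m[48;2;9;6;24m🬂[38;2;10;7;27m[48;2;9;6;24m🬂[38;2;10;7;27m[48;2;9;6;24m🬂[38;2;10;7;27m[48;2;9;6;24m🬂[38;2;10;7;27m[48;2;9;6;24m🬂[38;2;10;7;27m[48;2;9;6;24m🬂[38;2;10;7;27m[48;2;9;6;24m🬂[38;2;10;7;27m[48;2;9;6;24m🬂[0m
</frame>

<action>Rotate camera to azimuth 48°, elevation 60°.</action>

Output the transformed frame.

<frame>
[38;2;16;17;48m[48;2;15;16;45m🬎[38;2;16;17;48m[48;2;15;16;45m🬎[38;2;16;17;48m[48;2;15;16;45m🬎[38;2;16;17;48m[48;2;15;16;45m🬎[38;2;16;17;48m[48;2;15;16;45m🬎[38;2;16;17;48m[48;2;15;16;45m🬎[38;2;16;17;48m[48;2;15;16;45m🬎[38;2;16;17;48m[48;2;15;16;45m🬎[38;2;16;17;48m[48;2;15;16;45m🬎[38;2;16;17;48m[48;2;15;16;45m🬎[0m
[38;2;15;15;43m[48;2;14;13;40m🬂[38;2;15;15;43m[48;2;14;13;40m🬂[38;2;15;15;43m[48;2;14;13;40m🬂[38;2;15;15;43m[48;2;14;13;40m🬂[38;2;14;14;41m[48;2;30;40;70m🬝[38;2;30;40;70m[48;2;14;14;42m🬱[38;2;15;15;43m[48;2;14;13;40m🬂[38;2;15;15;43m[48;2;14;13;40m🬂[38;2;15;15;43m[48;2;14;13;40m🬂[38;2;15;15;43m[48;2;14;13;40m🬂[0m
[38;2;13;12;37m[48;2;12;11;34m🬎[38;2;13;12;37m[48;2;12;11;34m🬎[38;2;13;12;37m[48;2;12;11;34m🬎[38;2;13;12;37m[48;2;12;11;34m🬎[38;2;34;46;82m[48;2;12;11;34m🬬[38;2;30;40;70m[48;2;11;15;26m🬎[38;2;30;40;70m[48;2;12;13;32m🬀[38;2;13;12;37m[48;2;12;11;34m🬎[38;2;13;12;37m[48;2;12;11;34m🬎[38;2;13;12;37m[48;2;12;11;34m🬎[0m
[38;2;11;9;31m[48;2;10;8;29m🬎[38;2;11;9;31m[48;2;10;8;29m🬎[38;2;11;9;31m[48;2;10;8;29m🬎[38;2;11;9;31m[48;2;10;8;29m🬎[38;2;42;57;100m[48;2;10;8;30m🬁[38;2;11;15;26m[48;2;10;8;29m🬆[38;2;11;9;31m[48;2;10;8;29m🬎[38;2;11;9;31m[48;2;10;8;29m🬎[38;2;11;9;31m[48;2;10;8;29m🬎[38;2;11;9;31m[48;2;10;8;29m🬎[0m
[38;2;10;7;27m[48;2;9;6;24m🬂[38;2;10;7;27m[48;2;9;6;24m🬂[38;2;10;7;27m[48;2;9;6;24m🬂[38;2;10;7;27m[48;2;9;6;24m🬂[38;2;10;7;27m[48;2;9;6;24m🬂[38;2;10;7;27m[48;2;9;6;24m🬂[38;2;10;7;27m[48;2;9;6;24m🬂[38;2;10;7;27m[48;2;9;6;24m🬂[38;2;10;7;27m[48;2;9;6;24m🬂[38;2;10;7;27m[48;2;9;6;24m🬂[0m
</frame>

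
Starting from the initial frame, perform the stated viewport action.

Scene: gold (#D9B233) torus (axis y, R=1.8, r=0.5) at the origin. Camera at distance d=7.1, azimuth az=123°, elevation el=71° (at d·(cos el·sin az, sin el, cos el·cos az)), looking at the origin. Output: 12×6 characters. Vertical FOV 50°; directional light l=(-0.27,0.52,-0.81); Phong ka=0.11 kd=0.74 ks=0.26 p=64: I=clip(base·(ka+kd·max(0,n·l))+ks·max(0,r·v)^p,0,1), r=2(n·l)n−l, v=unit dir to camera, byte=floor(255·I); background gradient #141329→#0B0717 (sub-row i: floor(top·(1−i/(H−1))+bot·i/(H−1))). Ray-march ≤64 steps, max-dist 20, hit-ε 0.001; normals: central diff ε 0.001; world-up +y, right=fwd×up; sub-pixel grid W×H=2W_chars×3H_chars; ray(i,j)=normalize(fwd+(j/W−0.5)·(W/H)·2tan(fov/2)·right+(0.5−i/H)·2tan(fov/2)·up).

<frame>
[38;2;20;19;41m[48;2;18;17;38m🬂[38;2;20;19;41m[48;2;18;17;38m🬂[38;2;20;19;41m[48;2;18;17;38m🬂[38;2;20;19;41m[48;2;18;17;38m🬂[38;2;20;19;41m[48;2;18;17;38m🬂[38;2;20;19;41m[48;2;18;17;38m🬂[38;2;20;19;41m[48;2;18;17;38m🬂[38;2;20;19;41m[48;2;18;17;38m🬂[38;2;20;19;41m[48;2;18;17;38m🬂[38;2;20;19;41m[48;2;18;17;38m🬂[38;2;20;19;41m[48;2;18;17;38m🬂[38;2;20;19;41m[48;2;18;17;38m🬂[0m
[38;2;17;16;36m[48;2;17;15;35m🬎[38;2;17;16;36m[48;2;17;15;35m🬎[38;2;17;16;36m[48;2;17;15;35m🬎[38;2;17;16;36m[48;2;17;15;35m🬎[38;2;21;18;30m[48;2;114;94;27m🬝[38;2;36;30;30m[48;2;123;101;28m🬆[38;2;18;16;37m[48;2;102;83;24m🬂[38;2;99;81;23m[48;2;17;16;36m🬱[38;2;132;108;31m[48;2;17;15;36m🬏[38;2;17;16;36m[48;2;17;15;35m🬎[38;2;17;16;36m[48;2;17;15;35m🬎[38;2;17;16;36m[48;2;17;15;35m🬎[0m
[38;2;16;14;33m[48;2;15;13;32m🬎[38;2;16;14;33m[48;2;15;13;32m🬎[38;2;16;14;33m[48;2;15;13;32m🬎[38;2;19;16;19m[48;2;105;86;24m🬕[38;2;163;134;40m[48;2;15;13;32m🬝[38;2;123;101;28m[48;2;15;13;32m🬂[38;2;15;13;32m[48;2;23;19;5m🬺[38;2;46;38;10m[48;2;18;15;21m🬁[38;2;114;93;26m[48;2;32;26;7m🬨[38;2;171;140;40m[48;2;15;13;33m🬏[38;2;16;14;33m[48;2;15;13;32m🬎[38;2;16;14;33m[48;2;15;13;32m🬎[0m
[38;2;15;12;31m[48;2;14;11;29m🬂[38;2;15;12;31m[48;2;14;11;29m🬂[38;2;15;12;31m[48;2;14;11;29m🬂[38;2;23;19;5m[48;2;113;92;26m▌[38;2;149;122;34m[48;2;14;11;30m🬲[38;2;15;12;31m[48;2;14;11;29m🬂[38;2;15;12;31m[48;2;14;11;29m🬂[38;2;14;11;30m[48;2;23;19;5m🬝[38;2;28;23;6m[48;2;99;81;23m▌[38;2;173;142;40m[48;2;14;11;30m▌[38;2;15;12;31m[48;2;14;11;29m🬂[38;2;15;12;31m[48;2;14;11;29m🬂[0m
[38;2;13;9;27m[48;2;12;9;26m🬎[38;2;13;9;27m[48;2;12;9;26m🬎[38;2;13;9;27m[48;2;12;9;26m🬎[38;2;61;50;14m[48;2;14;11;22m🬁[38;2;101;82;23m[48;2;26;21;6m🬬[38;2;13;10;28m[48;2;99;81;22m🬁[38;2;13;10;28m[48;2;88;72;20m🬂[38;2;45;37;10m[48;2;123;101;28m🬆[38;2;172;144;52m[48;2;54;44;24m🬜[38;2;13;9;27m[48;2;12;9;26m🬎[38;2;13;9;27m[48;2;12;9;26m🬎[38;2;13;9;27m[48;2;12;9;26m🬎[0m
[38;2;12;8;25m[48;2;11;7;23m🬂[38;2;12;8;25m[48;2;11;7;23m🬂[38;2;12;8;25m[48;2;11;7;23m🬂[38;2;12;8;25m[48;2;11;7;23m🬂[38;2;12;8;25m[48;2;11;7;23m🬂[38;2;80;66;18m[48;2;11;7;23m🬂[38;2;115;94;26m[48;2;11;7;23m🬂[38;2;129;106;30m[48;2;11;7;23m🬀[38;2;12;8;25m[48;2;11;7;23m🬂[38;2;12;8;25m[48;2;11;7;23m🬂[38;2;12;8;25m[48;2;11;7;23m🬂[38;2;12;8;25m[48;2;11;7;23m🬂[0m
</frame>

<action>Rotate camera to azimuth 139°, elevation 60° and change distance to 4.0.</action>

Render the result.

<frame>
[38;2;20;19;41m[48;2;18;17;38m🬂[38;2;20;19;41m[48;2;18;17;38m🬂[38;2;20;19;41m[48;2;18;17;38m🬂[38;2;19;18;39m[48;2;78;64;18m🬝[38;2;19;18;40m[48;2;122;100;28m🬎[38;2;38;32;33m[48;2;120;99;28m🬆[38;2;20;19;41m[48;2;110;90;25m🬂[38;2;19;18;40m[48;2;104;85;24m🬊[38;2;19;18;40m[48;2;107;87;25m🬎[38;2;20;19;41m[48;2;18;17;38m🬂[38;2;20;19;41m[48;2;18;17;38m🬂[38;2;20;19;41m[48;2;18;17;38m🬂[0m
[38;2;17;16;36m[48;2;17;15;35m🬎[38;2;17;15;36m[48;2;66;54;15m🬝[38;2;49;41;22m[48;2;135;111;31m🬆[38;2;128;105;29m[48;2;172;141;40m🬂[38;2;238;206;103m[48;2;160;132;37m🬃[38;2;136;111;31m[48;2;17;15;35m🬝[38;2;110;90;25m[48;2;17;15;35m🬎[38;2;83;68;19m[48;2;23;19;5m🬎[38;2;77;63;18m[48;2;24;20;5m🬎[38;2;106;87;24m[48;2;62;51;14m🬊[38;2;17;16;36m[48;2;115;94;26m🬊[38;2;17;16;36m[48;2;17;15;35m🬎[0m
[38;2;15;13;33m[48;2;34;28;8m🬝[38;2;59;48;13m[48;2;118;97;27m🬄[38;2;155;127;36m[48;2;173;141;40m▌[38;2;159;130;37m[48;2;15;13;32m🬝[38;2;121;99;28m[48;2;15;13;32m🬀[38;2;16;14;33m[48;2;15;13;32m🬎[38;2;16;14;33m[48;2;15;13;32m🬎[38;2;16;14;33m[48;2;15;13;32m🬎[38;2;23;19;5m[48;2;15;13;32m🬊[38;2;23;19;5m[48;2;33;27;7m🬺[38;2;82;67;19m[48;2;33;27;7m🬨[38;2;16;14;33m[48;2;135;110;31m🬉[0m
[38;2;14;11;30m[48;2;66;54;15m▌[38;2;132;108;30m[48;2;107;88;25m▐[38;2;157;129;36m[48;2;141;116;32m🬂[38;2;15;12;31m[48;2;14;11;29m🬂[38;2;15;12;31m[48;2;14;11;29m🬂[38;2;15;12;31m[48;2;14;11;29m🬂[38;2;15;12;31m[48;2;14;11;29m🬂[38;2;15;12;31m[48;2;14;11;29m🬂[38;2;15;12;31m[48;2;14;11;29m🬂[38;2;14;11;30m[48;2;23;19;5m▌[38;2;23;19;5m[48;2;60;50;14m▌[38;2;148;121;34m[48;2;106;87;24m▐[0m
[38;2;62;51;14m[48;2;12;9;27m▐[38;2;112;91;26m[48;2;94;77;21m▐[38;2;125;103;29m[48;2;115;94;26m🬂[38;2;97;80;22m[48;2;13;9;27m🬲[38;2;13;9;27m[48;2;12;9;26m🬎[38;2;13;9;27m[48;2;12;9;26m🬎[38;2;13;9;27m[48;2;12;9;26m🬎[38;2;13;9;27m[48;2;12;9;26m🬎[38;2;12;9;27m[48;2;23;19;5m🬝[38;2;23;19;5m[48;2;48;39;11m🬝[38;2;44;36;10m[48;2;91;74;21m🬄[38;2;129;106;30m[48;2;162;133;38m▌[0m
[38;2;39;32;9m[48;2;11;7;23m🬁[38;2;87;71;20m[48;2;58;47;13m🬨[38;2;107;87;24m[48;2;99;81;23m🬨[38;2;96;79;22m[48;2;105;86;24m🬉[38;2;45;36;10m[48;2;87;71;20m🬁[38;2;23;17;20m[48;2;75;61;17m🬊[38;2;21;16;16m[48;2;72;59;16m🬎[38;2;25;20;11m[48;2;74;61;17m🬎[38;2;33;27;7m[48;2;83;68;19m🬆[38;2;72;59;16m[48;2;116;95;27m🬆[38;2;121;99;28m[48;2;174;147;57m🬆[38;2;172;141;40m[48;2;11;7;23m🬕[0m
</frame>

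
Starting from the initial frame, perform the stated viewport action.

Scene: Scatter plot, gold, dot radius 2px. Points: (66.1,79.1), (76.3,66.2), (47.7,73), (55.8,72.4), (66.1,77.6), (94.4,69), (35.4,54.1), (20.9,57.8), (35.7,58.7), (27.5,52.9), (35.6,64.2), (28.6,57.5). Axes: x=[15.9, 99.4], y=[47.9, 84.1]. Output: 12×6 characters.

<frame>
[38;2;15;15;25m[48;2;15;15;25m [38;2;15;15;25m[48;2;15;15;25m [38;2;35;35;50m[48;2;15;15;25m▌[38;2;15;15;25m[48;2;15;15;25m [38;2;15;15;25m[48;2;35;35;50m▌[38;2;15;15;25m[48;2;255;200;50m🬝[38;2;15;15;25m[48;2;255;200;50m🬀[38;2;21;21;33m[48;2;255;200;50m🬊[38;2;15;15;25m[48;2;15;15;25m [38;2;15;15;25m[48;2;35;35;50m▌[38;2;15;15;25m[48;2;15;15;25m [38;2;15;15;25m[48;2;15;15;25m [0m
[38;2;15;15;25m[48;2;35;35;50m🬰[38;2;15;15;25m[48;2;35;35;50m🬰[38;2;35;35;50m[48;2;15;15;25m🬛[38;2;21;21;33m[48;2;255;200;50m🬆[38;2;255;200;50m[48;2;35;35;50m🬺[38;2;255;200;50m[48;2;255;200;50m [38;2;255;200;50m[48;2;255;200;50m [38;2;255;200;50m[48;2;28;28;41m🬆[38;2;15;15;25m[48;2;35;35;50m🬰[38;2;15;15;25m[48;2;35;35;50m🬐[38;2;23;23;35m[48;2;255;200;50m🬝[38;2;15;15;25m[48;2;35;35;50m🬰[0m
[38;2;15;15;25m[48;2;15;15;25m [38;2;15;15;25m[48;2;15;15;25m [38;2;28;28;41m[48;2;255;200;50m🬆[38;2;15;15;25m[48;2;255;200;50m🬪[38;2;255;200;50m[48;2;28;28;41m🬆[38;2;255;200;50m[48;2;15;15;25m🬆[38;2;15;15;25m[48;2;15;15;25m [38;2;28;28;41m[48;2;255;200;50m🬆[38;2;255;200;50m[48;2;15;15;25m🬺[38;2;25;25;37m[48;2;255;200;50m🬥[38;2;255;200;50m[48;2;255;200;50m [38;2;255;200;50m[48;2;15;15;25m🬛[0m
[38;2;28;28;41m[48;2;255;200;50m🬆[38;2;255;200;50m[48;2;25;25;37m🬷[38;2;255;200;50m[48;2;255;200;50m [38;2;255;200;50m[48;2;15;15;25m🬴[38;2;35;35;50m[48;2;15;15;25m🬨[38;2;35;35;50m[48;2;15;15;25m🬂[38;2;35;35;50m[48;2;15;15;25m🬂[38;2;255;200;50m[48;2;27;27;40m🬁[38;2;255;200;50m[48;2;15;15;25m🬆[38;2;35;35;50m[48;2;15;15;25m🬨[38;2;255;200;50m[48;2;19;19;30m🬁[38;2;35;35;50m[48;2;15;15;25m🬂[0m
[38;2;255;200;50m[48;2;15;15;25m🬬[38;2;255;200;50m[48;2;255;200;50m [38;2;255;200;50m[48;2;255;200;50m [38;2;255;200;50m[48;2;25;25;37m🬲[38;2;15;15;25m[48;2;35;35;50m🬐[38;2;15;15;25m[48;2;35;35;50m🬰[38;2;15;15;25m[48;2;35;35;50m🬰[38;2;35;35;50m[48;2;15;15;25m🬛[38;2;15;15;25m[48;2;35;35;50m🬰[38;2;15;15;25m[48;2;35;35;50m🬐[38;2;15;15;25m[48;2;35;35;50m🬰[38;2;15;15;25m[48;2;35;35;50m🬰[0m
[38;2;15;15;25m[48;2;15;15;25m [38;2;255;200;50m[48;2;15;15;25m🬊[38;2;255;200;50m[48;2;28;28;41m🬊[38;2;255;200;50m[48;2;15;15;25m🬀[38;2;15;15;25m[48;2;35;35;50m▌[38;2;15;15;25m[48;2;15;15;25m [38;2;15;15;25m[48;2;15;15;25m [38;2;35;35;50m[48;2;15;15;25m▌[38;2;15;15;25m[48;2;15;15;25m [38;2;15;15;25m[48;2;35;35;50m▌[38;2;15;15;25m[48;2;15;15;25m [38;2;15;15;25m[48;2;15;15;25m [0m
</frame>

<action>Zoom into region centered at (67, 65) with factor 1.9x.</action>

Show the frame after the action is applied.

<frame>
[38;2;255;200;50m[48;2;255;200;50m [38;2;255;200;50m[48;2;15;15;25m🬛[38;2;255;200;50m[48;2;255;200;50m [38;2;255;200;50m[48;2;15;15;25m🬛[38;2;15;15;25m[48;2;35;35;50m▌[38;2;15;15;25m[48;2;15;15;25m [38;2;15;15;25m[48;2;15;15;25m [38;2;35;35;50m[48;2;15;15;25m▌[38;2;15;15;25m[48;2;15;15;25m [38;2;15;15;25m[48;2;35;35;50m▌[38;2;15;15;25m[48;2;15;15;25m [38;2;15;15;25m[48;2;15;15;25m [0m
[38;2;23;23;35m[48;2;255;200;50m🬺[38;2;15;15;25m[48;2;35;35;50m🬰[38;2;255;200;50m[48;2;31;31;45m🬁[38;2;15;15;25m[48;2;35;35;50m🬰[38;2;15;15;25m[48;2;35;35;50m🬐[38;2;15;15;25m[48;2;35;35;50m🬰[38;2;15;15;25m[48;2;35;35;50m🬰[38;2;35;35;50m[48;2;15;15;25m🬛[38;2;23;23;35m[48;2;255;200;50m🬬[38;2;15;15;25m[48;2;35;35;50m🬐[38;2;15;15;25m[48;2;35;35;50m🬰[38;2;15;15;25m[48;2;35;35;50m🬰[0m
[38;2;15;15;25m[48;2;15;15;25m [38;2;15;15;25m[48;2;15;15;25m [38;2;35;35;50m[48;2;15;15;25m▌[38;2;15;15;25m[48;2;15;15;25m [38;2;15;15;25m[48;2;35;35;50m▌[38;2;15;15;25m[48;2;15;15;25m [38;2;15;15;25m[48;2;15;15;25m [38;2;35;35;50m[48;2;255;200;50m🬐[38;2;255;200;50m[48;2;255;200;50m [38;2;27;27;40m[48;2;255;200;50m🬸[38;2;15;15;25m[48;2;15;15;25m [38;2;15;15;25m[48;2;15;15;25m [0m
[38;2;35;35;50m[48;2;15;15;25m🬂[38;2;35;35;50m[48;2;15;15;25m🬂[38;2;35;35;50m[48;2;15;15;25m🬕[38;2;35;35;50m[48;2;15;15;25m🬂[38;2;35;35;50m[48;2;15;15;25m🬨[38;2;35;35;50m[48;2;15;15;25m🬂[38;2;35;35;50m[48;2;15;15;25m🬂[38;2;35;35;50m[48;2;15;15;25m🬕[38;2;255;200;50m[48;2;19;19;30m🬀[38;2;35;35;50m[48;2;15;15;25m🬨[38;2;35;35;50m[48;2;15;15;25m🬂[38;2;35;35;50m[48;2;15;15;25m🬂[0m
[38;2;15;15;25m[48;2;35;35;50m🬰[38;2;15;15;25m[48;2;35;35;50m🬰[38;2;35;35;50m[48;2;15;15;25m🬛[38;2;15;15;25m[48;2;35;35;50m🬰[38;2;15;15;25m[48;2;35;35;50m🬐[38;2;15;15;25m[48;2;35;35;50m🬰[38;2;15;15;25m[48;2;35;35;50m🬰[38;2;35;35;50m[48;2;15;15;25m🬛[38;2;15;15;25m[48;2;35;35;50m🬰[38;2;15;15;25m[48;2;35;35;50m🬐[38;2;15;15;25m[48;2;35;35;50m🬰[38;2;15;15;25m[48;2;35;35;50m🬰[0m
[38;2;15;15;25m[48;2;15;15;25m [38;2;15;15;25m[48;2;15;15;25m [38;2;35;35;50m[48;2;15;15;25m▌[38;2;15;15;25m[48;2;15;15;25m [38;2;15;15;25m[48;2;35;35;50m▌[38;2;15;15;25m[48;2;15;15;25m [38;2;15;15;25m[48;2;15;15;25m [38;2;35;35;50m[48;2;15;15;25m▌[38;2;15;15;25m[48;2;15;15;25m [38;2;15;15;25m[48;2;35;35;50m▌[38;2;15;15;25m[48;2;15;15;25m [38;2;15;15;25m[48;2;15;15;25m [0m
</frame>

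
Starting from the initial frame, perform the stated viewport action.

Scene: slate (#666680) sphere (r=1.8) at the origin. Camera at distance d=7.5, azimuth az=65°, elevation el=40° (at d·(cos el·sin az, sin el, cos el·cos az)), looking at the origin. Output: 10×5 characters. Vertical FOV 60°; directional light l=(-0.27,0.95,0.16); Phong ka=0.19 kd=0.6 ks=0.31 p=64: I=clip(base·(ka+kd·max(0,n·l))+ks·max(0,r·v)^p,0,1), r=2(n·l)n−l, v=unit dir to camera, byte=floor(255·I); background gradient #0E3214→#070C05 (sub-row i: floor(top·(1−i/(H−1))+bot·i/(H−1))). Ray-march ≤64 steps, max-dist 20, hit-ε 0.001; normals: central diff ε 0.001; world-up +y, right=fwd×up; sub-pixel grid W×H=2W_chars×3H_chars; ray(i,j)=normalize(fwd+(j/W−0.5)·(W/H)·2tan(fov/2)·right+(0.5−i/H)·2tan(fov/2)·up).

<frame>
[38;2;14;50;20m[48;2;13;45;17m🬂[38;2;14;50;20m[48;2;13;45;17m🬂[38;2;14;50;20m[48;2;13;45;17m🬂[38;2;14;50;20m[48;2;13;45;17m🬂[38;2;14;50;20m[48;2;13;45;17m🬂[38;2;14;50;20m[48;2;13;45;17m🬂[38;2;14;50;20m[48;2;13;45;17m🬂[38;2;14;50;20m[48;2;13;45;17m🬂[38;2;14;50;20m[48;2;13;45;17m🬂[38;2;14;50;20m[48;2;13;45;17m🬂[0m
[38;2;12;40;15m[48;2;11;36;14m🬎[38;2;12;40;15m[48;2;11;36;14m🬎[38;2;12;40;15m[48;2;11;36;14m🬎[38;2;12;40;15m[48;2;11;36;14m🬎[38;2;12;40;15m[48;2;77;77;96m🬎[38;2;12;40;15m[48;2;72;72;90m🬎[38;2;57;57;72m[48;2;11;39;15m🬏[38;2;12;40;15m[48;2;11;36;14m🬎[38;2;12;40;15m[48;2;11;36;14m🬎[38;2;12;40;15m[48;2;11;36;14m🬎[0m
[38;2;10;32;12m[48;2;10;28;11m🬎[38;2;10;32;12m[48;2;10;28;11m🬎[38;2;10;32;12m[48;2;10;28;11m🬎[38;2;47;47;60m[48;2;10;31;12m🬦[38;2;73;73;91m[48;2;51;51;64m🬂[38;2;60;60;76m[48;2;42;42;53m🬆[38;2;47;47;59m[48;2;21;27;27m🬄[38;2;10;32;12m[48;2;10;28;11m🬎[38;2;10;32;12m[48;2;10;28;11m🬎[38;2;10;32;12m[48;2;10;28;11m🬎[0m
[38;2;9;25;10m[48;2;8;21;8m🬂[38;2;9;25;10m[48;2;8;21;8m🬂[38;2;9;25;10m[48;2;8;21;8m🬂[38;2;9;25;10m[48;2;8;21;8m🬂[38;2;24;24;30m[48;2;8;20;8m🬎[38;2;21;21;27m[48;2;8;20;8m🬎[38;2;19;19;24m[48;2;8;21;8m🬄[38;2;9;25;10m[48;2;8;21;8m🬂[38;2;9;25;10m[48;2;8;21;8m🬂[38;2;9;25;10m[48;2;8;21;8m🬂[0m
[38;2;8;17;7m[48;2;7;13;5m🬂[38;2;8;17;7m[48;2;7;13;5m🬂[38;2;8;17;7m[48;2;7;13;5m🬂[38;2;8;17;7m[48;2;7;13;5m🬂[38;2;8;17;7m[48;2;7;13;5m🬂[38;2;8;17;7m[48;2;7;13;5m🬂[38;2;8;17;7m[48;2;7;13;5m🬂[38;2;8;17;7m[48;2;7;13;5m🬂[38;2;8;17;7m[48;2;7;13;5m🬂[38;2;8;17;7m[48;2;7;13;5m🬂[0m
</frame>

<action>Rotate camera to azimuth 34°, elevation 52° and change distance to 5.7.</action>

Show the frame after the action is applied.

<frame>
[38;2;14;50;20m[48;2;13;45;17m🬂[38;2;14;50;20m[48;2;13;45;17m🬂[38;2;14;50;20m[48;2;13;45;17m🬂[38;2;14;50;20m[48;2;13;45;17m🬂[38;2;14;50;20m[48;2;13;45;17m🬂[38;2;14;50;20m[48;2;13;45;17m🬂[38;2;14;50;20m[48;2;13;45;17m🬂[38;2;14;50;20m[48;2;13;45;17m🬂[38;2;14;50;20m[48;2;13;45;17m🬂[38;2;14;50;20m[48;2;13;45;17m🬂[0m
[38;2;12;40;15m[48;2;11;36;14m🬎[38;2;12;40;15m[48;2;11;36;14m🬎[38;2;12;40;15m[48;2;11;36;14m🬎[38;2;11;39;15m[48;2;77;77;97m🬝[38;2;12;41;16m[48;2;79;79;99m🬂[38;2;12;41;16m[48;2;73;73;93m🬂[38;2;12;40;15m[48;2;61;61;77m🬊[38;2;12;40;15m[48;2;11;36;14m🬎[38;2;12;40;15m[48;2;11;36;14m🬎[38;2;12;40;15m[48;2;11;36;14m🬎[0m
[38;2;10;32;12m[48;2;10;28;11m🬎[38;2;10;32;12m[48;2;10;28;11m🬎[38;2;10;32;12m[48;2;10;28;11m🬎[38;2;70;70;88m[48;2;62;62;78m🬊[38;2;142;142;162m[48;2;69;69;86m🬁[38;2;70;70;87m[48;2;60;60;75m🬆[38;2;58;58;72m[48;2;48;48;60m🬆[38;2;32;32;41m[48;2;10;30;12m▌[38;2;10;32;12m[48;2;10;28;11m🬎[38;2;10;32;12m[48;2;10;28;11m🬎[0m
[38;2;9;25;10m[48;2;8;21;8m🬂[38;2;9;25;10m[48;2;8;21;8m🬂[38;2;9;25;10m[48;2;8;21;8m🬂[38;2;47;47;59m[48;2;8;20;8m🬊[38;2;51;51;64m[48;2;30;30;38m🬎[38;2;46;46;58m[48;2;26;26;34m🬎[38;2;36;36;45m[48;2;15;19;19m🬆[38;2;19;19;24m[48;2;8;21;8m🬀[38;2;9;25;10m[48;2;8;21;8m🬂[38;2;9;25;10m[48;2;8;21;8m🬂[0m
[38;2;8;17;7m[48;2;7;13;5m🬂[38;2;8;17;7m[48;2;7;13;5m🬂[38;2;8;17;7m[48;2;7;13;5m🬂[38;2;8;17;7m[48;2;7;13;5m🬂[38;2;8;17;7m[48;2;7;13;5m🬂[38;2;8;17;7m[48;2;7;13;5m🬂[38;2;8;17;7m[48;2;7;13;5m🬂[38;2;8;17;7m[48;2;7;13;5m🬂[38;2;8;17;7m[48;2;7;13;5m🬂[38;2;8;17;7m[48;2;7;13;5m🬂[0m
</frame>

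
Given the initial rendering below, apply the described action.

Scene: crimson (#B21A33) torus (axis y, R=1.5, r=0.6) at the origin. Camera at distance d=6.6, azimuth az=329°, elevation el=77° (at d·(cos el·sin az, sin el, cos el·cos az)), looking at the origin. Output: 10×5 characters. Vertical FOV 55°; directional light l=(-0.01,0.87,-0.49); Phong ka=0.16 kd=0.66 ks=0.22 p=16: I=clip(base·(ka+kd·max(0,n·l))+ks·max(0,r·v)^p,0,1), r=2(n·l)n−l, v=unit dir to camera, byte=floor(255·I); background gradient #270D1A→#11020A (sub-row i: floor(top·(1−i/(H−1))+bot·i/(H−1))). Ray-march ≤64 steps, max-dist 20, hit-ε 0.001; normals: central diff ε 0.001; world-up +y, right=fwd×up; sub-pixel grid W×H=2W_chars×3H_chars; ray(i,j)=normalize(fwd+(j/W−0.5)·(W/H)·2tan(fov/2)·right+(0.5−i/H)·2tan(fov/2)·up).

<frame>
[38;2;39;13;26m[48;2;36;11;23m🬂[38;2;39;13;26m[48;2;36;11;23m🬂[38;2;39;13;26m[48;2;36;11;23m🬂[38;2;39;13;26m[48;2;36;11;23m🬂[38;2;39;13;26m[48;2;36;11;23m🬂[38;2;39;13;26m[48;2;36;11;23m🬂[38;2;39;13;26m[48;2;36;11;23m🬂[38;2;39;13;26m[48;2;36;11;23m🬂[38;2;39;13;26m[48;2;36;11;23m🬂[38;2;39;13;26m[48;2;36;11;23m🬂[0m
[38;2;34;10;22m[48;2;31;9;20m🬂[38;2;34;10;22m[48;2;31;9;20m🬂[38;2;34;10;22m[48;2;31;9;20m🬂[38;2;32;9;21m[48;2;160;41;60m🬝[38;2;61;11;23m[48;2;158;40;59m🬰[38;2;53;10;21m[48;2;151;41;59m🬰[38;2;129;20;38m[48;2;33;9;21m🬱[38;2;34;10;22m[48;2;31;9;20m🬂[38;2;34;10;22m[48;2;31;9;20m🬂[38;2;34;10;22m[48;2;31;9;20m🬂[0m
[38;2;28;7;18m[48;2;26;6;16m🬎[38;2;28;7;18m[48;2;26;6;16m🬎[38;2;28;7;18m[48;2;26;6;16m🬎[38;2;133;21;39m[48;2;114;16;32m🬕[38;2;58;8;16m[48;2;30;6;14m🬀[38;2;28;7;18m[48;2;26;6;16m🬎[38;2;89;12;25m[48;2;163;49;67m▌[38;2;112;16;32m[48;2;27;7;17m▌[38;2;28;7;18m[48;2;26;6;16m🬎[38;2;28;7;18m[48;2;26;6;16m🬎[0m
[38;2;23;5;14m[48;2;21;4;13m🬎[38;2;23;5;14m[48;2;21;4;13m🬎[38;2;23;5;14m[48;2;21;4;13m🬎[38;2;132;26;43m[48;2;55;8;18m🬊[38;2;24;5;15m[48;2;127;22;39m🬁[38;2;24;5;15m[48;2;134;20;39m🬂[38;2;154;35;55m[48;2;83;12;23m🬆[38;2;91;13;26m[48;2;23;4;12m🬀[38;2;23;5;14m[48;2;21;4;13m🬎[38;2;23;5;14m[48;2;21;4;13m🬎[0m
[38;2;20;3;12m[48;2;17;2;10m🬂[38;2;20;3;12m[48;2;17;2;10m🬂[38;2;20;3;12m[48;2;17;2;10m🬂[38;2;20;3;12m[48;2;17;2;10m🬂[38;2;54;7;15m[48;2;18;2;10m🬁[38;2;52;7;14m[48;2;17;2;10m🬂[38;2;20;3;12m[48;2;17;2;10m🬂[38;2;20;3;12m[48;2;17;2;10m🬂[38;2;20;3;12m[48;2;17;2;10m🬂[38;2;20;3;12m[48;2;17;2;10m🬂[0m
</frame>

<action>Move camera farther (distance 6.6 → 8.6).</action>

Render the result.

<frame>
[38;2;39;13;26m[48;2;36;11;23m🬂[38;2;39;13;26m[48;2;36;11;23m🬂[38;2;39;13;26m[48;2;36;11;23m🬂[38;2;39;13;26m[48;2;36;11;23m🬂[38;2;39;13;26m[48;2;36;11;23m🬂[38;2;39;13;26m[48;2;36;11;23m🬂[38;2;39;13;26m[48;2;36;11;23m🬂[38;2;39;13;26m[48;2;36;11;23m🬂[38;2;39;13;26m[48;2;36;11;23m🬂[38;2;39;13;26m[48;2;36;11;23m🬂[0m
[38;2;34;10;22m[48;2;31;9;20m🬂[38;2;34;10;22m[48;2;31;9;20m🬂[38;2;34;10;22m[48;2;31;9;20m🬂[38;2;34;10;22m[48;2;31;9;20m🬂[38;2;33;9;21m[48;2;149;33;52m🬎[38;2;33;9;21m[48;2;134;30;47m🬎[38;2;125;18;35m[48;2;32;9;21m🬏[38;2;34;10;22m[48;2;31;9;20m🬂[38;2;34;10;22m[48;2;31;9;20m🬂[38;2;34;10;22m[48;2;31;9;20m🬂[0m
[38;2;28;7;18m[48;2;26;6;16m🬎[38;2;28;7;18m[48;2;26;6;16m🬎[38;2;28;7;18m[48;2;26;6;16m🬎[38;2;135;20;39m[48;2;27;7;17m▐[38;2;104;15;30m[48;2;31;6;15m▌[38;2;69;10;19m[48;2;27;6;15m🬁[38;2;143;29;48m[48;2;111;16;31m🬐[38;2;28;7;18m[48;2;26;6;16m🬎[38;2;28;7;18m[48;2;26;6;16m🬎[38;2;28;7;18m[48;2;26;6;16m🬎[0m
[38;2;23;5;14m[48;2;21;4;13m🬎[38;2;23;5;14m[48;2;21;4;13m🬎[38;2;23;5;14m[48;2;21;4;13m🬎[38;2;104;15;29m[48;2;22;4;13m🬁[38;2;124;22;39m[48;2;21;4;13m🬎[38;2;124;19;36m[48;2;27;4;11m🬎[38;2;153;38;57m[48;2;42;6;16m🬀[38;2;23;5;14m[48;2;21;4;13m🬎[38;2;23;5;14m[48;2;21;4;13m🬎[38;2;23;5;14m[48;2;21;4;13m🬎[0m
[38;2;20;3;12m[48;2;17;2;10m🬂[38;2;20;3;12m[48;2;17;2;10m🬂[38;2;20;3;12m[48;2;17;2;10m🬂[38;2;20;3;12m[48;2;17;2;10m🬂[38;2;20;3;12m[48;2;17;2;10m🬂[38;2;20;3;12m[48;2;17;2;10m🬂[38;2;20;3;12m[48;2;17;2;10m🬂[38;2;20;3;12m[48;2;17;2;10m🬂[38;2;20;3;12m[48;2;17;2;10m🬂[38;2;20;3;12m[48;2;17;2;10m🬂[0m
</frame>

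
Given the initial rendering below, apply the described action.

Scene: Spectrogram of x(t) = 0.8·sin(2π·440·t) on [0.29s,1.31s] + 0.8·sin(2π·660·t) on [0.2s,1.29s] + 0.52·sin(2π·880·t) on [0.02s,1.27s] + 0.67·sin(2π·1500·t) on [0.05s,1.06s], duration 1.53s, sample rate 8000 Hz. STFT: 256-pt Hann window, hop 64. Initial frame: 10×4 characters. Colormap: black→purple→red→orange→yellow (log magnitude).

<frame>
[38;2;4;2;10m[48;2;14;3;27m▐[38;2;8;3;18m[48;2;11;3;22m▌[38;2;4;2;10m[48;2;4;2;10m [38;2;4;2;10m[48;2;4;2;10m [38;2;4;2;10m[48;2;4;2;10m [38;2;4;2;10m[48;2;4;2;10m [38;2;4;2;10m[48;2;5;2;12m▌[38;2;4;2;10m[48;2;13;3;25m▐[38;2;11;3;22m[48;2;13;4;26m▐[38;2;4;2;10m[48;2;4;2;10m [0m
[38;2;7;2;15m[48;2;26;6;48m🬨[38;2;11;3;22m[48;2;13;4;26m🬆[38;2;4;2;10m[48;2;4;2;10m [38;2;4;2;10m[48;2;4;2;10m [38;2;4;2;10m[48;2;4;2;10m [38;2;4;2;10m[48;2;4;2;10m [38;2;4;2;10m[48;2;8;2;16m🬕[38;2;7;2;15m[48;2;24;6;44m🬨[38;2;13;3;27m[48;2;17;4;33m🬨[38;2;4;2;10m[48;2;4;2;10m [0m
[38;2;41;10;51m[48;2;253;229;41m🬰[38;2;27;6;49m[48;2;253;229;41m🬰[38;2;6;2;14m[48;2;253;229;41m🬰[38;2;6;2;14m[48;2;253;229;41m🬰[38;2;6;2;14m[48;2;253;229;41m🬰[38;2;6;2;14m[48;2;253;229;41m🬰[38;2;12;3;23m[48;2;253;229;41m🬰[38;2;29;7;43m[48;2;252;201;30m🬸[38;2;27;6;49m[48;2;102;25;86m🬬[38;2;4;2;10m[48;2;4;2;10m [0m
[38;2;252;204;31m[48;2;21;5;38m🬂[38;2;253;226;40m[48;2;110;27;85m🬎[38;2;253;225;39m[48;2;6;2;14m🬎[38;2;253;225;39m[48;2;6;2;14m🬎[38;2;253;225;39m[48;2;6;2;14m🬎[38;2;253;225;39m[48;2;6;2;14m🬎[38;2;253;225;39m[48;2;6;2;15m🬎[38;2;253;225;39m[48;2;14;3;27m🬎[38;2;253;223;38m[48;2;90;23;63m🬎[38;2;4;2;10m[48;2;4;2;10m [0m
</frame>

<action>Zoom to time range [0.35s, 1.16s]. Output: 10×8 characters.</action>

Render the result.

<frame>
[38;2;4;2;10m[48;2;4;2;10m [38;2;4;2;10m[48;2;4;2;10m [38;2;4;2;10m[48;2;4;2;10m [38;2;4;2;10m[48;2;4;2;10m [38;2;4;2;10m[48;2;4;2;10m [38;2;4;2;10m[48;2;4;2;10m [38;2;4;2;10m[48;2;4;2;10m [38;2;4;2;10m[48;2;4;2;10m [38;2;4;2;10m[48;2;10;3;21m▌[38;2;4;2;10m[48;2;13;3;25m▐[0m
[38;2;4;2;10m[48;2;4;2;10m [38;2;4;2;10m[48;2;4;2;10m [38;2;4;2;10m[48;2;4;2;10m [38;2;4;2;10m[48;2;4;2;10m [38;2;4;2;10m[48;2;4;2;10m [38;2;4;2;10m[48;2;4;2;10m [38;2;4;2;10m[48;2;4;2;10m [38;2;4;2;10m[48;2;4;2;10m [38;2;4;2;10m[48;2;11;3;23m▌[38;2;4;2;10m[48;2;14;4;28m▐[0m
[38;2;4;2;10m[48;2;4;2;10m [38;2;4;2;10m[48;2;4;2;10m [38;2;4;2;10m[48;2;4;2;10m [38;2;4;2;10m[48;2;4;2;10m [38;2;4;2;10m[48;2;4;2;10m [38;2;4;2;10m[48;2;4;2;10m [38;2;4;2;10m[48;2;4;2;10m [38;2;4;2;10m[48;2;4;2;10m [38;2;4;2;10m[48;2;14;3;27m▌[38;2;4;2;10m[48;2;17;4;33m▐[0m
[38;2;4;2;10m[48;2;4;2;10m [38;2;4;2;10m[48;2;4;2;10m [38;2;4;2;10m[48;2;4;2;10m [38;2;4;2;10m[48;2;4;2;10m [38;2;4;2;10m[48;2;4;2;10m [38;2;4;2;10m[48;2;4;2;10m [38;2;4;2;10m[48;2;4;2;10m [38;2;4;2;10m[48;2;4;2;10m [38;2;4;2;10m[48;2;20;5;38m▌[38;2;4;2;10m[48;2;26;6;47m▐[0m
[38;2;4;2;10m[48;2;254;232;43m🬎[38;2;4;2;10m[48;2;254;232;43m🬎[38;2;4;2;10m[48;2;254;232;43m🬎[38;2;4;2;10m[48;2;254;232;43m🬎[38;2;4;2;10m[48;2;254;232;43m🬎[38;2;4;2;10m[48;2;254;232;43m🬎[38;2;4;2;10m[48;2;254;232;43m🬎[38;2;4;2;10m[48;2;254;232;43m🬎[38;2;22;5;41m[48;2;254;232;43m🬎[38;2;25;6;38m[48;2;244;140;18m🬬[0m
[38;2;250;166;16m[48;2;6;2;14m🬂[38;2;250;166;16m[48;2;6;2;14m🬂[38;2;250;166;16m[48;2;6;2;14m🬂[38;2;250;166;16m[48;2;6;2;14m🬂[38;2;250;166;16m[48;2;6;2;14m🬂[38;2;250;166;16m[48;2;6;2;14m🬂[38;2;250;166;16m[48;2;6;2;14m🬂[38;2;250;166;16m[48;2;6;2;14m🬂[38;2;250;170;17m[48;2;24;6;44m🬂[38;2;236;125;28m[48;2;28;7;40m🬀[0m
[38;2;252;202;30m[48;2;254;249;49m🬎[38;2;252;202;30m[48;2;254;249;49m🬎[38;2;252;202;30m[48;2;254;249;49m🬎[38;2;252;202;30m[48;2;254;249;49m🬎[38;2;252;202;30m[48;2;254;249;49m🬎[38;2;252;202;30m[48;2;254;249;49m🬎[38;2;252;202;30m[48;2;254;249;49m🬎[38;2;252;202;30m[48;2;254;249;49m🬎[38;2;252;203;30m[48;2;254;249;49m🬎[38;2;252;203;30m[48;2;254;249;49m🬎[0m
[38;2;254;249;49m[48;2;5;2;12m🬂[38;2;254;249;49m[48;2;5;2;12m🬂[38;2;254;249;49m[48;2;5;2;12m🬂[38;2;254;249;49m[48;2;5;2;12m🬂[38;2;254;249;49m[48;2;5;2;12m🬂[38;2;254;249;49m[48;2;5;2;12m🬂[38;2;254;249;49m[48;2;5;2;12m🬂[38;2;254;249;49m[48;2;5;2;12m🬂[38;2;254;249;49m[48;2;11;3;23m🬂[38;2;254;249;49m[48;2;14;4;27m🬂[0m
</frame>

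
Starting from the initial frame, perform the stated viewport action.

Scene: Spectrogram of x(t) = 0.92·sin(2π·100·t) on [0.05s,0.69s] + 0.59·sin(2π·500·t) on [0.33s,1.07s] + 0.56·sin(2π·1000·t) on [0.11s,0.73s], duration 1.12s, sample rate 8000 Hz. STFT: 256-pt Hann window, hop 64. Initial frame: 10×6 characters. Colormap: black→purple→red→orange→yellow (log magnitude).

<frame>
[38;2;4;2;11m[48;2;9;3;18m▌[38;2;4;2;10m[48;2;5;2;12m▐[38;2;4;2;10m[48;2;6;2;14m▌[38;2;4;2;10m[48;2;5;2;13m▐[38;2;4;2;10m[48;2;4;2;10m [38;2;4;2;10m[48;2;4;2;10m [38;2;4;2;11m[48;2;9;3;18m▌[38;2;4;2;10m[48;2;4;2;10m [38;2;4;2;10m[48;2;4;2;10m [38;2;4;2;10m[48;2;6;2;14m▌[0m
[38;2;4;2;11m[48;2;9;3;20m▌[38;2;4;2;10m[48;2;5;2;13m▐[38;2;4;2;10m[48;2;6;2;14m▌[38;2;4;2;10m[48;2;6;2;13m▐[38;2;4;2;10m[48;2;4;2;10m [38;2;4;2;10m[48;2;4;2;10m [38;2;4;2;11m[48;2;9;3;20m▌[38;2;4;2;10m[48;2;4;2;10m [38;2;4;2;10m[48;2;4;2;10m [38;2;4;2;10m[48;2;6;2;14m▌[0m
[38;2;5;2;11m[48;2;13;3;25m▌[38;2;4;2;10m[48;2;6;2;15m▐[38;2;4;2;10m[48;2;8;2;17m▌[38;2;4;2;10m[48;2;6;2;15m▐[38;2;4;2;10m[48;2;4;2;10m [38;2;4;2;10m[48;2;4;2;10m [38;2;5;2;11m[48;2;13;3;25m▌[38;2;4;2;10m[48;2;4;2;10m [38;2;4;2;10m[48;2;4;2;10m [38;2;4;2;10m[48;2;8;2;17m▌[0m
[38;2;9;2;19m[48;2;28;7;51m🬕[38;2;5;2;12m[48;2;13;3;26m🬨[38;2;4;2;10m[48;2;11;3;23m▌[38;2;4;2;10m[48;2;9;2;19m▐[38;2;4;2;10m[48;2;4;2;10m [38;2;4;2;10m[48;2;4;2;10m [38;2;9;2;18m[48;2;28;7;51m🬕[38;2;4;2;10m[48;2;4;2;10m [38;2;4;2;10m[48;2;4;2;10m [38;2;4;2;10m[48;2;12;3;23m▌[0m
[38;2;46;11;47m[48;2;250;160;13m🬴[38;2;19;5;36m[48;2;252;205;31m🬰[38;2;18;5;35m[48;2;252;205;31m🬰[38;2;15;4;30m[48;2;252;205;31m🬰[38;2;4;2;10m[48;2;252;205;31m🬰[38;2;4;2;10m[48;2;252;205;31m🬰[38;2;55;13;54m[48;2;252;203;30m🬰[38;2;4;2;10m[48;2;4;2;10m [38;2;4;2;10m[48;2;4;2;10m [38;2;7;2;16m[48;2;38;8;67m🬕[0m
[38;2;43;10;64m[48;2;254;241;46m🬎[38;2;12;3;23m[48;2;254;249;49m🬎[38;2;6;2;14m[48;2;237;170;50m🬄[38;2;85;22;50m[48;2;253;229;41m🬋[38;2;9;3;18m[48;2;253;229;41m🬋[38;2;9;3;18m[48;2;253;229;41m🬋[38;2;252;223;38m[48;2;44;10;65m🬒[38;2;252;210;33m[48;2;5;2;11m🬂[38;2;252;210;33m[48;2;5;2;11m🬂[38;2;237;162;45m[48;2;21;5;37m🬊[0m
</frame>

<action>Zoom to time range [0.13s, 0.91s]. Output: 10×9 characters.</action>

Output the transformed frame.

<frame>
[38;2;4;2;10m[48;2;4;2;10m [38;2;4;2;10m[48;2;4;2;10m [38;2;5;2;12m[48;2;6;2;14m▌[38;2;4;2;10m[48;2;4;2;10m [38;2;4;2;10m[48;2;4;2;10m [38;2;4;2;10m[48;2;4;2;10m [38;2;4;2;10m[48;2;4;2;10m [38;2;4;2;11m[48;2;9;3;18m▌[38;2;6;2;14m[48;2;4;2;10m▌[38;2;4;2;10m[48;2;4;2;10m [0m
[38;2;4;2;10m[48;2;4;2;10m [38;2;4;2;10m[48;2;4;2;10m [38;2;5;2;12m[48;2;6;2;14m▌[38;2;4;2;10m[48;2;4;2;10m [38;2;4;2;10m[48;2;4;2;10m [38;2;4;2;10m[48;2;4;2;10m [38;2;4;2;10m[48;2;4;2;10m [38;2;4;2;11m[48;2;9;3;19m▌[38;2;4;2;10m[48;2;6;2;14m▐[38;2;4;2;10m[48;2;4;2;10m [0m
[38;2;4;2;10m[48;2;4;2;10m [38;2;4;2;10m[48;2;4;2;10m [38;2;5;2;12m[48;2;7;2;15m▌[38;2;4;2;10m[48;2;4;2;10m [38;2;4;2;10m[48;2;4;2;10m [38;2;4;2;10m[48;2;4;2;10m [38;2;4;2;10m[48;2;4;2;10m [38;2;4;2;11m[48;2;10;3;20m▌[38;2;4;2;10m[48;2;7;2;15m▐[38;2;4;2;10m[48;2;4;2;10m [0m
[38;2;4;2;10m[48;2;4;2;10m [38;2;4;2;10m[48;2;4;2;10m [38;2;5;2;13m[48;2;7;2;16m▌[38;2;4;2;10m[48;2;4;2;10m [38;2;4;2;10m[48;2;4;2;10m [38;2;4;2;10m[48;2;4;2;10m [38;2;4;2;10m[48;2;4;2;10m [38;2;5;2;11m[48;2;12;3;23m▌[38;2;4;2;10m[48;2;8;2;17m▐[38;2;4;2;10m[48;2;4;2;10m [0m
[38;2;4;2;10m[48;2;4;2;10m [38;2;4;2;10m[48;2;4;2;10m [38;2;6;2;14m[48;2;9;3;19m▌[38;2;4;2;10m[48;2;4;2;10m [38;2;4;2;10m[48;2;4;2;10m [38;2;4;2;10m[48;2;4;2;10m [38;2;4;2;10m[48;2;4;2;10m [38;2;5;2;12m[48;2;16;4;30m▌[38;2;4;2;10m[48;2;10;3;21m▐[38;2;4;2;10m[48;2;4;2;10m [0m
[38;2;4;2;10m[48;2;4;2;10m [38;2;4;2;10m[48;2;4;2;10m [38;2;8;2;17m[48;2;12;3;24m▌[38;2;4;2;10m[48;2;4;2;10m [38;2;4;2;10m[48;2;4;2;10m [38;2;4;2;10m[48;2;4;2;10m [38;2;4;2;10m[48;2;4;2;10m [38;2;6;2;14m[48;2;27;6;49m▌[38;2;4;2;10m[48;2;17;4;32m▐[38;2;4;2;10m[48;2;4;2;10m [0m
[38;2;5;2;11m[48;2;252;205;31m🬎[38;2;5;2;11m[48;2;252;205;31m🬎[38;2;15;3;29m[48;2;252;205;31m🬎[38;2;5;2;11m[48;2;252;205;31m🬎[38;2;5;2;11m[48;2;252;205;31m🬎[38;2;5;2;11m[48;2;252;205;31m🬎[38;2;5;2;11m[48;2;252;205;31m🬎[38;2;24;5;41m[48;2;236;157;44m🬆[38;2;11;3;22m[48;2;103;26;86m🬨[38;2;4;2;10m[48;2;4;2;10m [0m
[38;2;4;2;10m[48;2;4;2;10m [38;2;4;2;10m[48;2;4;2;10m [38;2;75;18;75m[48;2;252;210;33m🬝[38;2;4;2;10m[48;2;252;210;33m🬎[38;2;4;2;10m[48;2;252;210;33m🬎[38;2;4;2;10m[48;2;252;210;33m🬎[38;2;4;2;10m[48;2;252;210;33m🬎[38;2;47;11;55m[48;2;252;210;33m🬎[38;2;21;5;40m[48;2;252;210;33m🬎[38;2;4;2;10m[48;2;252;210;33m🬎[0m
[38;2;53;13;49m[48;2;254;249;49m🬎[38;2;52;13;49m[48;2;254;249;49m🬎[38;2;134;38;80m[48;2;254;249;49m🬎[38;2;53;13;50m[48;2;254;249;49m🬎[38;2;53;13;50m[48;2;254;249;49m🬎[38;2;53;13;50m[48;2;254;249;49m🬎[38;2;53;13;50m[48;2;254;249;49m🬎[38;2;99;25;74m[48;2;240;178;45m🬨[38;2;18;4;34m[48;2;4;2;11m▌[38;2;6;2;13m[48;2;4;2;10m🬂[0m
</frame>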